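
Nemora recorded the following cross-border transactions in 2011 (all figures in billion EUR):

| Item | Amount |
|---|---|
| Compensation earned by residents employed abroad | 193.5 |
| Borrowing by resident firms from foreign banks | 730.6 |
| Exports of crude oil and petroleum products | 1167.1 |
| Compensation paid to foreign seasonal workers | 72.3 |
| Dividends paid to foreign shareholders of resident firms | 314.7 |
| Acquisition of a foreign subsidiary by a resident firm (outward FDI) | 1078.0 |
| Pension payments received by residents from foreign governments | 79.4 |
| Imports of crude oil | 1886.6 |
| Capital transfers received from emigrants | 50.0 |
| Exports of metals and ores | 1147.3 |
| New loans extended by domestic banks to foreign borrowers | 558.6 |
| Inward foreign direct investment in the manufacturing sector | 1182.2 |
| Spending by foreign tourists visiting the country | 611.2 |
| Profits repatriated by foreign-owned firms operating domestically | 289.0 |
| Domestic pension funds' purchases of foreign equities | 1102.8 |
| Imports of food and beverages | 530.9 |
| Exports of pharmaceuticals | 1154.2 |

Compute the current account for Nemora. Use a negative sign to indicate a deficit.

1259.2

Goods: 1154.2 + 1147.3 - 1886.6 + 1167.1 - 530.9 = 1051.1
Services: 611.2
Primary income: -314.7 - 72.3 + 193.5 - 289.0 = -482.5
Secondary income: 79.4
Current account = 1051.1 + 611.2 + (-482.5) + 79.4 = 1259.2
(Excluded from the current account — financial account: borrowing by resident firms from foreign banks 730.6, acquisition of a foreign subsidiary by a resident firm (outward FDI) 1078.0, new loans extended by domestic banks to foreign borrowers 558.6, inward foreign direct investment in the manufacturing sector 1182.2, domestic pension funds' purchases of foreign equities 1102.8; capital account: capital transfers received from emigrants 50.0.)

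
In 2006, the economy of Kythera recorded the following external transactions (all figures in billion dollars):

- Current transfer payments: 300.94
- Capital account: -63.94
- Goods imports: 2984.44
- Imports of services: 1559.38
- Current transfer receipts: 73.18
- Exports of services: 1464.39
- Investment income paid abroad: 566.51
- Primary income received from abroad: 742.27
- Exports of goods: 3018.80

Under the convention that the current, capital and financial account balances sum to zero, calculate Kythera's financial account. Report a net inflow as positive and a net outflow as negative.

176.57

Goods balance = 3018.80 - 2984.44 = 34.36
Services balance = 1464.39 - 1559.38 = -94.99
Trade balance (goods + services) = 34.36 + (-94.99) = -60.63
Net primary income = 742.27 - 566.51 = 175.76
Net secondary income = 73.18 - 300.94 = -227.76
Current account = -60.63 + 175.76 + (-227.76) = -112.63
Financial account = -(-112.63 + (-63.94)) = 176.57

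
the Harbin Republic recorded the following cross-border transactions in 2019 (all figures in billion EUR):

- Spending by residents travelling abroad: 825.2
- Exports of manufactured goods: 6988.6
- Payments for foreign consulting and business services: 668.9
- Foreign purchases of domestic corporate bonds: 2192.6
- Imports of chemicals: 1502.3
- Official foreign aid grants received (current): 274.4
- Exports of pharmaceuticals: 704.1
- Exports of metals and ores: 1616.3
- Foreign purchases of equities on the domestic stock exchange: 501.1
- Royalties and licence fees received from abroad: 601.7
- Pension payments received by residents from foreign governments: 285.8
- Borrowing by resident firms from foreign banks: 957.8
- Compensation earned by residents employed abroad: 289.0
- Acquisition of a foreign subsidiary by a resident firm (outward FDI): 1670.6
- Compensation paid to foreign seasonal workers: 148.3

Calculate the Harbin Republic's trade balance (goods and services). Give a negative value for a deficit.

6914.3

Goods: -1502.3 + 704.1 + 6988.6 + 1616.3 = 7806.7
Services: -668.9 - 825.2 + 601.7 = -892.4
Trade balance = 7806.7 + (-892.4) = 6914.3
(Excluded from the trade balance — financial account: foreign purchases of domestic corporate bonds 2192.6, foreign purchases of equities on the domestic stock exchange 501.1, borrowing by resident firms from foreign banks 957.8, acquisition of a foreign subsidiary by a resident firm (outward FDI) 1670.6; secondary income: official foreign aid grants received (current) 274.4, pension payments received by residents from foreign governments 285.8; primary income: compensation earned by residents employed abroad 289.0, compensation paid to foreign seasonal workers 148.3.)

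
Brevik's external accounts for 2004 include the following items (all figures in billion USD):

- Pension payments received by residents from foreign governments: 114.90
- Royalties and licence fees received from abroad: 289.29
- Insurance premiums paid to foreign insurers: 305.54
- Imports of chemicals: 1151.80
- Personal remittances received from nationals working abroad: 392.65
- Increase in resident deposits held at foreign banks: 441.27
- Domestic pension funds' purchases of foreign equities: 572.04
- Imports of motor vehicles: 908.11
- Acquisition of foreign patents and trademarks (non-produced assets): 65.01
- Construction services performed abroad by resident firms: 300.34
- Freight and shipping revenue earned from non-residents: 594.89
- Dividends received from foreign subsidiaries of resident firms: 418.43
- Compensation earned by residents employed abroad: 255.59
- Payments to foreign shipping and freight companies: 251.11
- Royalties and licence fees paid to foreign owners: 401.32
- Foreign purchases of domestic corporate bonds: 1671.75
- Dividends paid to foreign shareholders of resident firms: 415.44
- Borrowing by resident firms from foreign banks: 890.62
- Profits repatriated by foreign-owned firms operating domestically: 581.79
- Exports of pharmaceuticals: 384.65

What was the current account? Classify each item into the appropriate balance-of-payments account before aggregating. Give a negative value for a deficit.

-1264.37

Goods: 384.65 - 1151.80 - 908.11 = -1675.26
Services: -305.54 + 594.89 - 401.32 - 251.11 + 300.34 + 289.29 = 226.55
Primary income: -415.44 + 255.59 - 581.79 + 418.43 = -323.21
Secondary income: 114.90 + 392.65 = 507.55
Current account = (-1675.26) + 226.55 + (-323.21) + 507.55 = -1264.37
(Excluded from the current account — financial account: increase in resident deposits held at foreign banks 441.27, domestic pension funds' purchases of foreign equities 572.04, foreign purchases of domestic corporate bonds 1671.75, borrowing by resident firms from foreign banks 890.62; capital account: acquisition of foreign patents and trademarks (non-produced assets) 65.01.)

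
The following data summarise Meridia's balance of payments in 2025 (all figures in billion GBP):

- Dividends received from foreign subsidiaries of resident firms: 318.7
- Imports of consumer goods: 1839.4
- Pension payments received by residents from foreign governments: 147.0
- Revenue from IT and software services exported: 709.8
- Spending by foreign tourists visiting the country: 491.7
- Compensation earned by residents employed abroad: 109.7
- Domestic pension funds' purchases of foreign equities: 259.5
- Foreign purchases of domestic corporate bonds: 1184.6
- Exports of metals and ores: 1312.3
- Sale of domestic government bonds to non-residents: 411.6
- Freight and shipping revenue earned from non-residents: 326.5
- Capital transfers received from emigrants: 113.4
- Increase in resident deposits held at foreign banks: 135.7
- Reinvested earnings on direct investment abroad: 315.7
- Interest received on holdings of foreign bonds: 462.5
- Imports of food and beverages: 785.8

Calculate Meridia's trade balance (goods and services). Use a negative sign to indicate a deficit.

215.1

Goods: -1839.4 + 1312.3 - 785.8 = -1312.9
Services: 326.5 + 709.8 + 491.7 = 1528.0
Trade balance = -1312.9 + 1528.0 = 215.1
(Excluded from the trade balance — primary income: dividends received from foreign subsidiaries of resident firms 318.7, compensation earned by residents employed abroad 109.7, reinvested earnings on direct investment abroad 315.7, interest received on holdings of foreign bonds 462.5; secondary income: pension payments received by residents from foreign governments 147.0; financial account: domestic pension funds' purchases of foreign equities 259.5, foreign purchases of domestic corporate bonds 1184.6, sale of domestic government bonds to non-residents 411.6, increase in resident deposits held at foreign banks 135.7; capital account: capital transfers received from emigrants 113.4.)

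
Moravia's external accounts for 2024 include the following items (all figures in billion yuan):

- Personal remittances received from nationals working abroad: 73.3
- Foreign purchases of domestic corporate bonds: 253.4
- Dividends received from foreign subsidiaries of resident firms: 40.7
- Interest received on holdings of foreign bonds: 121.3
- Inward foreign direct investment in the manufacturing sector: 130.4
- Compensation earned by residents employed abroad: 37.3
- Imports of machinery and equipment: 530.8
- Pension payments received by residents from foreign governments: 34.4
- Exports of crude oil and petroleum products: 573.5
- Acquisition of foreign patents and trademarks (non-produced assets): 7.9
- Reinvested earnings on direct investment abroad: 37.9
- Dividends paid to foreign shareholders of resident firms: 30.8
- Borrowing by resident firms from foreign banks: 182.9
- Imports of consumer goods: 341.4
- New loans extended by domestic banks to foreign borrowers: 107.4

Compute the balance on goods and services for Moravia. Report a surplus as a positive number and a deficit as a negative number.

-298.7

Goods: -530.8 - 341.4 + 573.5 = -298.7
Trade balance = -298.7 + 0.0 = -298.7
(Excluded from the trade balance — secondary income: personal remittances received from nationals working abroad 73.3, pension payments received by residents from foreign governments 34.4; financial account: foreign purchases of domestic corporate bonds 253.4, inward foreign direct investment in the manufacturing sector 130.4, borrowing by resident firms from foreign banks 182.9, new loans extended by domestic banks to foreign borrowers 107.4; primary income: dividends received from foreign subsidiaries of resident firms 40.7, interest received on holdings of foreign bonds 121.3, compensation earned by residents employed abroad 37.3, reinvested earnings on direct investment abroad 37.9, dividends paid to foreign shareholders of resident firms 30.8; capital account: acquisition of foreign patents and trademarks (non-produced assets) 7.9.)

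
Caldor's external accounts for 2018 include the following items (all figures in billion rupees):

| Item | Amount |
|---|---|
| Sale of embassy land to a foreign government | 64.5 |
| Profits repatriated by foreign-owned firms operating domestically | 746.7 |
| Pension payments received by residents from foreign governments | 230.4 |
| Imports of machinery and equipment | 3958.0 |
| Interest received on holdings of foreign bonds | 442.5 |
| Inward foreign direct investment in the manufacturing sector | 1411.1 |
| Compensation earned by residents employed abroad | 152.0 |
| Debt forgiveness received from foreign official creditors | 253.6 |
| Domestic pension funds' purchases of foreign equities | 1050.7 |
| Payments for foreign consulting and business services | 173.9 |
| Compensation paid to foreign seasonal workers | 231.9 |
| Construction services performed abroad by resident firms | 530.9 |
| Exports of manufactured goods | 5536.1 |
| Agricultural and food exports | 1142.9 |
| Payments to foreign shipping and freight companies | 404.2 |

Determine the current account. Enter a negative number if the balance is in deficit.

2520.1

Goods: 5536.1 - 3958.0 + 1142.9 = 2721.0
Services: -404.2 - 173.9 + 530.9 = -47.2
Primary income: 152.0 - 231.9 - 746.7 + 442.5 = -384.1
Secondary income: 230.4
Current account = 2721.0 + (-47.2) + (-384.1) + 230.4 = 2520.1
(Excluded from the current account — capital account: sale of embassy land to a foreign government 64.5, debt forgiveness received from foreign official creditors 253.6; financial account: inward foreign direct investment in the manufacturing sector 1411.1, domestic pension funds' purchases of foreign equities 1050.7.)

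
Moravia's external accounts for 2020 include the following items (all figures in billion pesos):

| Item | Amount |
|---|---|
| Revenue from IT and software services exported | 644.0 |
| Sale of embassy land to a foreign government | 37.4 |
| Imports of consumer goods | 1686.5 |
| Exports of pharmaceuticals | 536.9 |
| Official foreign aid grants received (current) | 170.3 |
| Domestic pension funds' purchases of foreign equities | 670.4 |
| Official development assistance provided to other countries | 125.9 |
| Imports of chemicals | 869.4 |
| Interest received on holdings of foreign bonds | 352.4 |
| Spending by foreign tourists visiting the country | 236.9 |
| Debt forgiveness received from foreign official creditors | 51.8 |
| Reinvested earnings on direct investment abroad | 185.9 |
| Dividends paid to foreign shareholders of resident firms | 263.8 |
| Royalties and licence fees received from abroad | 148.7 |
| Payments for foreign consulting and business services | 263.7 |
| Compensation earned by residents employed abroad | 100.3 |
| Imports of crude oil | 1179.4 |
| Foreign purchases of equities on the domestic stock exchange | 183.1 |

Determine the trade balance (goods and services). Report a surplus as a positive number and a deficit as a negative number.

Goods: -1179.4 - 869.4 - 1686.5 + 536.9 = -3198.4
Services: -263.7 + 236.9 + 644.0 + 148.7 = 765.9
Trade balance = -3198.4 + 765.9 = -2432.5
(Excluded from the trade balance — capital account: sale of embassy land to a foreign government 37.4, debt forgiveness received from foreign official creditors 51.8; secondary income: official foreign aid grants received (current) 170.3, official development assistance provided to other countries 125.9; financial account: domestic pension funds' purchases of foreign equities 670.4, foreign purchases of equities on the domestic stock exchange 183.1; primary income: interest received on holdings of foreign bonds 352.4, reinvested earnings on direct investment abroad 185.9, dividends paid to foreign shareholders of resident firms 263.8, compensation earned by residents employed abroad 100.3.)

-2432.5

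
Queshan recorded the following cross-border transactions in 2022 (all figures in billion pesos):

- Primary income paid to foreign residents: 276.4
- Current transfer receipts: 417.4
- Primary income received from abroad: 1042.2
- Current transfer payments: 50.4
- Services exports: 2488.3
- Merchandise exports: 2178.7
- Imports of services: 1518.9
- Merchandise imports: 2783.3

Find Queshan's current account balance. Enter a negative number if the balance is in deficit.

1497.6

Goods balance = 2178.7 - 2783.3 = -604.6
Services balance = 2488.3 - 1518.9 = 969.4
Trade balance (goods + services) = -604.6 + 969.4 = 364.8
Net primary income = 1042.2 - 276.4 = 765.8
Net secondary income = 417.4 - 50.4 = 367.0
Current account = 364.8 + 765.8 + 367.0 = 1497.6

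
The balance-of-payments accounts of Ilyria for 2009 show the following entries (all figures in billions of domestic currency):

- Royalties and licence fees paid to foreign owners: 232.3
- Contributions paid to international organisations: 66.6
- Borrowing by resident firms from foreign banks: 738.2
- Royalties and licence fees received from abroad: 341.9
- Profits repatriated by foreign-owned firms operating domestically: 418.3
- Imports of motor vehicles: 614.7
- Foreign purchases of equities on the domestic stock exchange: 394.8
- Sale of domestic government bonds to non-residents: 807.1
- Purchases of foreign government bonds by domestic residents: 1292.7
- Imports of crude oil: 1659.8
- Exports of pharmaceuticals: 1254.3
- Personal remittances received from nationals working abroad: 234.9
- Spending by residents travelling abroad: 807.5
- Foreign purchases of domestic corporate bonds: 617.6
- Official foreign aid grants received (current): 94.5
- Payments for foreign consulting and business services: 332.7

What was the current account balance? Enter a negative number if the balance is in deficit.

Goods: 1254.3 - 614.7 - 1659.8 = -1020.2
Services: 341.9 - 232.3 - 332.7 - 807.5 = -1030.6
Primary income: -418.3
Secondary income: 234.9 - 66.6 + 94.5 = 262.8
Current account = (-1020.2) + (-1030.6) + (-418.3) + 262.8 = -2206.3
(Excluded from the current account — financial account: borrowing by resident firms from foreign banks 738.2, foreign purchases of equities on the domestic stock exchange 394.8, sale of domestic government bonds to non-residents 807.1, purchases of foreign government bonds by domestic residents 1292.7, foreign purchases of domestic corporate bonds 617.6.)

-2206.3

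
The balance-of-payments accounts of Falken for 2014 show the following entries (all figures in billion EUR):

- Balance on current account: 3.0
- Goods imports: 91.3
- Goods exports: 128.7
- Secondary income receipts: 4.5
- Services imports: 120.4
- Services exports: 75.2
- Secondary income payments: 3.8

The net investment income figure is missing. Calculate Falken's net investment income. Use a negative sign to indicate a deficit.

10.1

Current account = goods balance + services balance + net primary income + net secondary income
Sum of the known components = -7.1
Net investment income = CA - (known components) = 3.0 - (-7.1) = 10.1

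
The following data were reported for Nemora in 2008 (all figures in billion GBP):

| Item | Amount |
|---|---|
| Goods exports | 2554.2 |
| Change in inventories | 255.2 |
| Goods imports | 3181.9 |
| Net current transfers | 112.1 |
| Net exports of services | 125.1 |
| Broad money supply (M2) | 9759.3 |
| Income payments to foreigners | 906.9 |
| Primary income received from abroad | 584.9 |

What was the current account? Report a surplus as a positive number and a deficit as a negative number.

Goods balance = 2554.2 - 3181.9 = -627.7
Services balance = 125.1
Trade balance (goods + services) = -627.7 + 125.1 = -502.6
Net primary income = 584.9 - 906.9 = -322.0
Net secondary income = 112.1
Current account = -502.6 + (-322.0) + 112.1 = -712.5

-712.5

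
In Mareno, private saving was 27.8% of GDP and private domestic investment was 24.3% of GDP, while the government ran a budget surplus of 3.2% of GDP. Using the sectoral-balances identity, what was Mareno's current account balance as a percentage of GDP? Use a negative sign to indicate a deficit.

6.7

By the sectoral-balances identity, CA = (S_private - I) + (T - G).
Private balance = 27.8 - 24.3 = 3.5
Government balance (T - G) = 3.2
CA = 3.5 + 3.2 = 6.7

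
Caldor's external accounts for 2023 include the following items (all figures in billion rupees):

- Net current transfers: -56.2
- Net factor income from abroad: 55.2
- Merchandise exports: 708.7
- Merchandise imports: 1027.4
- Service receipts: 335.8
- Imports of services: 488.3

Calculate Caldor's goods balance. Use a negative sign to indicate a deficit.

-318.7

Goods balance = 708.7 - 1027.4 = -318.7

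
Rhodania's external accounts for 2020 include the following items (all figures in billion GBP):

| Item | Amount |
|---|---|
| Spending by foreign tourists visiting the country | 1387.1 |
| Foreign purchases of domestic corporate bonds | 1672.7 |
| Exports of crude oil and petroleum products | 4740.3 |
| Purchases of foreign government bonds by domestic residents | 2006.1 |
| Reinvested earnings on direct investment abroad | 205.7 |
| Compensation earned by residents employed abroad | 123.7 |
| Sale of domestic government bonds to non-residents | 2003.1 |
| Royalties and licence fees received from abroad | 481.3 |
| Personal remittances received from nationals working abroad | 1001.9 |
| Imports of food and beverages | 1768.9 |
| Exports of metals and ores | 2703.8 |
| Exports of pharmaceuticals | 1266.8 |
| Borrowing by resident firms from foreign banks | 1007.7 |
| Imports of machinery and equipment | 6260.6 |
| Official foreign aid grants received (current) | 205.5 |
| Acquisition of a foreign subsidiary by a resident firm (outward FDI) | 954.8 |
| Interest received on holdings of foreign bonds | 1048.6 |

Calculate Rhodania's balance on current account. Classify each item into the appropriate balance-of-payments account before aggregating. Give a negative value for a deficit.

Goods: 4740.3 - 6260.6 - 1768.9 + 2703.8 + 1266.8 = 681.4
Services: 1387.1 + 481.3 = 1868.4
Primary income: 123.7 + 1048.6 + 205.7 = 1378.0
Secondary income: 1001.9 + 205.5 = 1207.4
Current account = 681.4 + 1868.4 + 1378.0 + 1207.4 = 5135.2
(Excluded from the current account — financial account: foreign purchases of domestic corporate bonds 1672.7, purchases of foreign government bonds by domestic residents 2006.1, sale of domestic government bonds to non-residents 2003.1, borrowing by resident firms from foreign banks 1007.7, acquisition of a foreign subsidiary by a resident firm (outward FDI) 954.8.)

5135.2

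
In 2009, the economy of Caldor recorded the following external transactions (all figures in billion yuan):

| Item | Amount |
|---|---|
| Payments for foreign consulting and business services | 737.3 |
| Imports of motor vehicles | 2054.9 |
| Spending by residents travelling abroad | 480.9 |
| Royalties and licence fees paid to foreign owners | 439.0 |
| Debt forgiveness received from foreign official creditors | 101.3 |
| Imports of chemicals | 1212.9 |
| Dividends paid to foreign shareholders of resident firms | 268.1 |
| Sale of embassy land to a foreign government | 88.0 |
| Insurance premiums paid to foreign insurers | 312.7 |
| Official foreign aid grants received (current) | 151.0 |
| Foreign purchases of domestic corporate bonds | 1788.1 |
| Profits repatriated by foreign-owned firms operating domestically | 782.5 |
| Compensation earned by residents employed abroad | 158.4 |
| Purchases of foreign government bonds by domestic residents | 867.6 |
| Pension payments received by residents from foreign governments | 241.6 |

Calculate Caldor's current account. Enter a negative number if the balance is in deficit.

-5737.3

Goods: -1212.9 - 2054.9 = -3267.8
Services: -439.0 - 312.7 - 737.3 - 480.9 = -1969.9
Primary income: 158.4 - 782.5 - 268.1 = -892.2
Secondary income: 151.0 + 241.6 = 392.6
Current account = (-3267.8) + (-1969.9) + (-892.2) + 392.6 = -5737.3
(Excluded from the current account — capital account: debt forgiveness received from foreign official creditors 101.3, sale of embassy land to a foreign government 88.0; financial account: foreign purchases of domestic corporate bonds 1788.1, purchases of foreign government bonds by domestic residents 867.6.)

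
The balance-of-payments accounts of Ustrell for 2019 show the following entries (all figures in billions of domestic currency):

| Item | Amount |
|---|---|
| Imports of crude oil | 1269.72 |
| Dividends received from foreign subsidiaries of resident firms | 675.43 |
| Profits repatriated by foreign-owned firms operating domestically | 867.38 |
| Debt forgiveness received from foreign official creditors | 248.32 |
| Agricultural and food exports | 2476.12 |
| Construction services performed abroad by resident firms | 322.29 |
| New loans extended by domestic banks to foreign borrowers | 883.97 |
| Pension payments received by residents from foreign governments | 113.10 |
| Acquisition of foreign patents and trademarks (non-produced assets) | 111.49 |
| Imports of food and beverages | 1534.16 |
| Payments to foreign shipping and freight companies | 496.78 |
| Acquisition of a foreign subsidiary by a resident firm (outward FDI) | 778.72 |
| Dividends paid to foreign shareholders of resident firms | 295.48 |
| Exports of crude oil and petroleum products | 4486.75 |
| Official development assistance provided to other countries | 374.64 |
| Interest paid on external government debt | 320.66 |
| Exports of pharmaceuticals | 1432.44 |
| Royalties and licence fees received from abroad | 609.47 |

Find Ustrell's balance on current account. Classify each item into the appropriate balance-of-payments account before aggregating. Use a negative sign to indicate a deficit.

Goods: 2476.12 - 1534.16 + 4486.75 - 1269.72 + 1432.44 = 5591.43
Services: -496.78 + 609.47 + 322.29 = 434.98
Primary income: 675.43 - 320.66 - 867.38 - 295.48 = -808.09
Secondary income: -374.64 + 113.10 = -261.54
Current account = 5591.43 + 434.98 + (-808.09) + (-261.54) = 4956.78
(Excluded from the current account — capital account: debt forgiveness received from foreign official creditors 248.32, acquisition of foreign patents and trademarks (non-produced assets) 111.49; financial account: new loans extended by domestic banks to foreign borrowers 883.97, acquisition of a foreign subsidiary by a resident firm (outward FDI) 778.72.)

4956.78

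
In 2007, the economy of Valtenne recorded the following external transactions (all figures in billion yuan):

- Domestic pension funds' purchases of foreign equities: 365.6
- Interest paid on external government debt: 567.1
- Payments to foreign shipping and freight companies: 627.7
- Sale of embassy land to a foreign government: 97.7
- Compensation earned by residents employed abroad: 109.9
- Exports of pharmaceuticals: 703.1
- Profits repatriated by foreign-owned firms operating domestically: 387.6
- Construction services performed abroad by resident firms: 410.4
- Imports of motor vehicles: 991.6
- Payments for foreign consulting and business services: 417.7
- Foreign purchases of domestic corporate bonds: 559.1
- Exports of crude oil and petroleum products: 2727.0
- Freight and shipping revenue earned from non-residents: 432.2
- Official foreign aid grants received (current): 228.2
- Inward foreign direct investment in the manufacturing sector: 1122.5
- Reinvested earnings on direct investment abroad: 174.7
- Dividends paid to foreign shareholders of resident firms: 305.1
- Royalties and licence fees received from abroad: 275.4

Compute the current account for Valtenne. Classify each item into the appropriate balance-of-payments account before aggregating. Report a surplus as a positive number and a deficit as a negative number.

Goods: 2727.0 - 991.6 + 703.1 = 2438.5
Services: -627.7 + 275.4 + 410.4 + 432.2 - 417.7 = 72.6
Primary income: -567.1 - 387.6 + 109.9 - 305.1 + 174.7 = -975.2
Secondary income: 228.2
Current account = 2438.5 + 72.6 + (-975.2) + 228.2 = 1764.1
(Excluded from the current account — financial account: domestic pension funds' purchases of foreign equities 365.6, foreign purchases of domestic corporate bonds 559.1, inward foreign direct investment in the manufacturing sector 1122.5; capital account: sale of embassy land to a foreign government 97.7.)

1764.1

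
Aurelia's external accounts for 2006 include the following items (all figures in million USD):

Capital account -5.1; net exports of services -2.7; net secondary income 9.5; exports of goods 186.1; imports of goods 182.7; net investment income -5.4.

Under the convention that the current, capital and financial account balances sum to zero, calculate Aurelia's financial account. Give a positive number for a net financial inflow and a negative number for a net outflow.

Goods balance = 186.1 - 182.7 = 3.4
Services balance = -2.7
Trade balance (goods + services) = 3.4 + (-2.7) = 0.7
Net primary income = -5.4
Net secondary income = 9.5
Current account = 0.7 + (-5.4) + 9.5 = 4.8
Financial account = -(4.8 + (-5.1)) = 0.3

0.3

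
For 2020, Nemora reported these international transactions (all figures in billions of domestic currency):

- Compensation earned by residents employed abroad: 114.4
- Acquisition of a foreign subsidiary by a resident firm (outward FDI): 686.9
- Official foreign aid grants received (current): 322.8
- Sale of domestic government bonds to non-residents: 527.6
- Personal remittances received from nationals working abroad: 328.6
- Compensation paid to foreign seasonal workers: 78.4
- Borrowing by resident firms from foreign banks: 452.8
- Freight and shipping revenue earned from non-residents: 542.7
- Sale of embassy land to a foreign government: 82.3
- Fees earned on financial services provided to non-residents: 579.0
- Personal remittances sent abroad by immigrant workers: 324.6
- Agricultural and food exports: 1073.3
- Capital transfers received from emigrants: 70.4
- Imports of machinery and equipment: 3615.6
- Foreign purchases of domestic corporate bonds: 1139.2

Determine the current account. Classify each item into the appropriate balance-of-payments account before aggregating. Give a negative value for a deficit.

-1057.8

Goods: 1073.3 - 3615.6 = -2542.3
Services: 579.0 + 542.7 = 1121.7
Primary income: -78.4 + 114.4 = 36.0
Secondary income: 322.8 - 324.6 + 328.6 = 326.8
Current account = (-2542.3) + 1121.7 + 36.0 + 326.8 = -1057.8
(Excluded from the current account — financial account: acquisition of a foreign subsidiary by a resident firm (outward FDI) 686.9, sale of domestic government bonds to non-residents 527.6, borrowing by resident firms from foreign banks 452.8, foreign purchases of domestic corporate bonds 1139.2; capital account: sale of embassy land to a foreign government 82.3, capital transfers received from emigrants 70.4.)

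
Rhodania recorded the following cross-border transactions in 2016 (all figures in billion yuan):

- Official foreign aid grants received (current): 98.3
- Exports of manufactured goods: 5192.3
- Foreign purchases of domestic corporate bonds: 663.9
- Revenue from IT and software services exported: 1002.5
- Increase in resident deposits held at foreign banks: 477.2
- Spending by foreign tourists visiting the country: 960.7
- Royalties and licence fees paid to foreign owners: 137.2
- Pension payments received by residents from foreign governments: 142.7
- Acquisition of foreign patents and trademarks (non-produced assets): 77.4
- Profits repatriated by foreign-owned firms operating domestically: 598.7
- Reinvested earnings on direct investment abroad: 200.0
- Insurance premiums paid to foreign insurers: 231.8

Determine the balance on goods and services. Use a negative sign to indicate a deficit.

6786.5

Goods: 5192.3
Services: -137.2 - 231.8 + 960.7 + 1002.5 = 1594.2
Trade balance = 5192.3 + 1594.2 = 6786.5
(Excluded from the trade balance — secondary income: official foreign aid grants received (current) 98.3, pension payments received by residents from foreign governments 142.7; financial account: foreign purchases of domestic corporate bonds 663.9, increase in resident deposits held at foreign banks 477.2; capital account: acquisition of foreign patents and trademarks (non-produced assets) 77.4; primary income: profits repatriated by foreign-owned firms operating domestically 598.7, reinvested earnings on direct investment abroad 200.0.)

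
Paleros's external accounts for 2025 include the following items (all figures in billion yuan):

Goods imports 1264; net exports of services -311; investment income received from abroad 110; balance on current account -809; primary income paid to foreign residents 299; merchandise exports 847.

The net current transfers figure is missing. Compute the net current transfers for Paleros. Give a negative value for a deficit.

Current account = goods balance + services balance + net primary income + net secondary income
Sum of the known components = -917
Net current transfers = CA - (known components) = -809 - (-917) = 108

108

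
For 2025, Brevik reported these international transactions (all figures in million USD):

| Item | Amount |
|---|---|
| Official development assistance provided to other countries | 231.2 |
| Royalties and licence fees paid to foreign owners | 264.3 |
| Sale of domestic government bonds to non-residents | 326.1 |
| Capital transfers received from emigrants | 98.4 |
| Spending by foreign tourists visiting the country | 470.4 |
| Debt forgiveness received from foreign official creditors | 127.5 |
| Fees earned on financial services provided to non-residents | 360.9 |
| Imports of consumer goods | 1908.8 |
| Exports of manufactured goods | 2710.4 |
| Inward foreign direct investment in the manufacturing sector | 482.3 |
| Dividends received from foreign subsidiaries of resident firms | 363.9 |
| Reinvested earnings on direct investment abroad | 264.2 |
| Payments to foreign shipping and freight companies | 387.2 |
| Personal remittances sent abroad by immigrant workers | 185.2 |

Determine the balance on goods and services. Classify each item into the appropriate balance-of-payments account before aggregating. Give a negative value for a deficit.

981.4

Goods: 2710.4 - 1908.8 = 801.6
Services: 360.9 - 387.2 + 470.4 - 264.3 = 179.8
Trade balance = 801.6 + 179.8 = 981.4
(Excluded from the trade balance — secondary income: official development assistance provided to other countries 231.2, personal remittances sent abroad by immigrant workers 185.2; financial account: sale of domestic government bonds to non-residents 326.1, inward foreign direct investment in the manufacturing sector 482.3; capital account: capital transfers received from emigrants 98.4, debt forgiveness received from foreign official creditors 127.5; primary income: dividends received from foreign subsidiaries of resident firms 363.9, reinvested earnings on direct investment abroad 264.2.)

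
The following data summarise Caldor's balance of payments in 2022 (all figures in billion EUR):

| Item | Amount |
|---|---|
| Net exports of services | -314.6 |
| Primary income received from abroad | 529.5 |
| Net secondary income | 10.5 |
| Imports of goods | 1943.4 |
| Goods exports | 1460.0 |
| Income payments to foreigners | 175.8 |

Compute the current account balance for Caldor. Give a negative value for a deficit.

Goods balance = 1460.0 - 1943.4 = -483.4
Services balance = -314.6
Trade balance (goods + services) = -483.4 + (-314.6) = -798.0
Net primary income = 529.5 - 175.8 = 353.7
Net secondary income = 10.5
Current account = -798.0 + 353.7 + 10.5 = -433.8

-433.8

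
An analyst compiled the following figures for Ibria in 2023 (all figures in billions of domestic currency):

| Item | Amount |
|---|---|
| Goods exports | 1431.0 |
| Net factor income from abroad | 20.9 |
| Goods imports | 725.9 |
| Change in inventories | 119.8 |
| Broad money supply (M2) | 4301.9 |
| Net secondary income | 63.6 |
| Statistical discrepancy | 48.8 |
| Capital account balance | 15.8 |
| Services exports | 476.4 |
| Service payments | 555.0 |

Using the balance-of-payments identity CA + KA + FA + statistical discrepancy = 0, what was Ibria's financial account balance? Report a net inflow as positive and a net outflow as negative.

Goods balance = 1431.0 - 725.9 = 705.1
Services balance = 476.4 - 555.0 = -78.6
Trade balance (goods + services) = 705.1 + (-78.6) = 626.5
Net primary income = 20.9
Net secondary income = 63.6
Current account = 626.5 + 20.9 + 63.6 = 711.0
Financial account = -(711.0 + 15.8 + 48.8) = -775.6

-775.6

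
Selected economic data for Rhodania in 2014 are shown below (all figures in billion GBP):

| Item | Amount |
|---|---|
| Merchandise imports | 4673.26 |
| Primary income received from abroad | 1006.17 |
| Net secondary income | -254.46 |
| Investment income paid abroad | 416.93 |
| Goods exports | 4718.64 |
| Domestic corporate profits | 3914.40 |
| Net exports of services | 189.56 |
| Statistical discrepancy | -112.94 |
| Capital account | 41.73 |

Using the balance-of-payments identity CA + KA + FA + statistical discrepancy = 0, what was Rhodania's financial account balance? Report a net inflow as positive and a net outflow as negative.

-498.51

Goods balance = 4718.64 - 4673.26 = 45.38
Services balance = 189.56
Trade balance (goods + services) = 45.38 + 189.56 = 234.94
Net primary income = 1006.17 - 416.93 = 589.24
Net secondary income = -254.46
Current account = 234.94 + 589.24 + (-254.46) = 569.72
Financial account = -(569.72 + 41.73 + (-112.94)) = -498.51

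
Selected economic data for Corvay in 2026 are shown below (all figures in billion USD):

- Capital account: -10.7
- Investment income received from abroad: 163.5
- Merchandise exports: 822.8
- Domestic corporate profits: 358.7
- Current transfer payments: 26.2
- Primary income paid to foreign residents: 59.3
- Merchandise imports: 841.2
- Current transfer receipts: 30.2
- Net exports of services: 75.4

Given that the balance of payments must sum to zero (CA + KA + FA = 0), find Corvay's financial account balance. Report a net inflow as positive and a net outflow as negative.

-154.5

Goods balance = 822.8 - 841.2 = -18.4
Services balance = 75.4
Trade balance (goods + services) = -18.4 + 75.4 = 57.0
Net primary income = 163.5 - 59.3 = 104.2
Net secondary income = 30.2 - 26.2 = 4.0
Current account = 57.0 + 104.2 + 4.0 = 165.2
Financial account = -(165.2 + (-10.7)) = -154.5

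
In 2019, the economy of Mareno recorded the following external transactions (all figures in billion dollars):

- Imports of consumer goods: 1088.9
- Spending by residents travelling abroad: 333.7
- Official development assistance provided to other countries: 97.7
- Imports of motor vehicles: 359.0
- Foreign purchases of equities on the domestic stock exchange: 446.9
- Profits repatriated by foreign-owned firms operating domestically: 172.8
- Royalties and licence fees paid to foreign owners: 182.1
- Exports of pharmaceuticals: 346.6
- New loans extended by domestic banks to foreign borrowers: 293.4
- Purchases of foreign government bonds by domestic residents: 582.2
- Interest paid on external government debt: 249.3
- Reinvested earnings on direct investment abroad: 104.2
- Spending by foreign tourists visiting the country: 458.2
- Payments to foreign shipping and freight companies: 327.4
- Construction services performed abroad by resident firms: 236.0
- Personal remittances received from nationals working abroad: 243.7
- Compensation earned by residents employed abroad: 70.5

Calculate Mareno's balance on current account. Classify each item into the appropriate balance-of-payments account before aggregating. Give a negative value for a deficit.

Goods: -359.0 + 346.6 - 1088.9 = -1101.3
Services: -182.1 + 458.2 - 327.4 + 236.0 - 333.7 = -149.0
Primary income: -172.8 + 70.5 - 249.3 + 104.2 = -247.4
Secondary income: 243.7 - 97.7 = 146.0
Current account = (-1101.3) + (-149.0) + (-247.4) + 146.0 = -1351.7
(Excluded from the current account — financial account: foreign purchases of equities on the domestic stock exchange 446.9, new loans extended by domestic banks to foreign borrowers 293.4, purchases of foreign government bonds by domestic residents 582.2.)

-1351.7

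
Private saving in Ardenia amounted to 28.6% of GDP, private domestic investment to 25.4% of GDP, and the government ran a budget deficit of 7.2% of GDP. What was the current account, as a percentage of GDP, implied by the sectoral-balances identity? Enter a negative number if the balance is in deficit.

-4.0

By the sectoral-balances identity, CA = (S_private - I) + (T - G).
Private balance = 28.6 - 25.4 = 3.2
Government balance (T - G) = -7.2
CA = 3.2 + (-7.2) = -4.0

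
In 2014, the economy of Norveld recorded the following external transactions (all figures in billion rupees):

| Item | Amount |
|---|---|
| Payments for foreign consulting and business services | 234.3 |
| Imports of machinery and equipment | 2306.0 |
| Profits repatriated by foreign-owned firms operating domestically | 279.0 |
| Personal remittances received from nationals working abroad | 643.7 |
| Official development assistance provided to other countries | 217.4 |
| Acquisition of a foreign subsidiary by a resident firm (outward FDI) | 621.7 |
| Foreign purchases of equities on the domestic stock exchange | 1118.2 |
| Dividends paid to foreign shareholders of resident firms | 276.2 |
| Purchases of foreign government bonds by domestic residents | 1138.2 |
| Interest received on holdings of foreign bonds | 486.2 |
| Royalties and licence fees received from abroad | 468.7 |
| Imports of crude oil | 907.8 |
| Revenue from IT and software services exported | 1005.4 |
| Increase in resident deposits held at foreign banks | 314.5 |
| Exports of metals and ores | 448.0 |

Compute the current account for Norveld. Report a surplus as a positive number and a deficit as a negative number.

-1168.7

Goods: -907.8 + 448.0 - 2306.0 = -2765.8
Services: 1005.4 - 234.3 + 468.7 = 1239.8
Primary income: 486.2 - 279.0 - 276.2 = -69.0
Secondary income: -217.4 + 643.7 = 426.3
Current account = (-2765.8) + 1239.8 + (-69.0) + 426.3 = -1168.7
(Excluded from the current account — financial account: acquisition of a foreign subsidiary by a resident firm (outward FDI) 621.7, foreign purchases of equities on the domestic stock exchange 1118.2, purchases of foreign government bonds by domestic residents 1138.2, increase in resident deposits held at foreign banks 314.5.)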